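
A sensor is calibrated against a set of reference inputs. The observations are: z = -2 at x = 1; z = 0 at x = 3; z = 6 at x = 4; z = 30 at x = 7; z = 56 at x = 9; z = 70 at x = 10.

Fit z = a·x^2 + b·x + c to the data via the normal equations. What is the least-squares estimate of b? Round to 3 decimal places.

With design matrix M, MᵀM = [[19300, 2164, 256]; [2164, 256, 34]; [256, 34, 6]] and Mᵀz = [13100, 1436, 160]ᵀ.
Solving the 3×3 system (Gaussian elimination) gives a = 493/543, b = -5072/2715, c = -1344/905.

b = -1.868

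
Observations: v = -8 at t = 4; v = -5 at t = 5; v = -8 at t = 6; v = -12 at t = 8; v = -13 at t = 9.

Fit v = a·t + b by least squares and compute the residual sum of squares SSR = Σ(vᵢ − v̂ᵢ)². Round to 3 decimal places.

SSR = 10.419

Compute the Gram sums: Σt·t = 222, Σt = 32, Σ1 = 5.
For Mᵀv: Σt·v = -318, Σv = -46.
Eliminating b: 5·(row 1) − 32·(row 2) gives 86·a = 5·(-318) − 32·(-46) = -118, so a = -59/43.
Then b = ((-46) − 32·(-59/43))/5 = -18/43.
Residuals: -90/43, 98/43, 28/43, -26/43, -10/43; SSR = 448/43.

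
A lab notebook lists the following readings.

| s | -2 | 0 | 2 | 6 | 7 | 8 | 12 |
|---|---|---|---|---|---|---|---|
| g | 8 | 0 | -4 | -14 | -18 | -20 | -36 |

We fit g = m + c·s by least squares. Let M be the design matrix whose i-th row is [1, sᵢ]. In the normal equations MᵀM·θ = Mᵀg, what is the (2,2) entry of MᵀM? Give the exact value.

Row 2 ↔ basis s, column 2 ↔ basis s, so (MᵀM)_{2,2} = Σᵢ (s)·(s) = (-2)·(-2) + (0)·(0) + (2)·(2) + (6)·(6) + (7)·(7) + (8)·(8) + (12)·(12) = 301.

301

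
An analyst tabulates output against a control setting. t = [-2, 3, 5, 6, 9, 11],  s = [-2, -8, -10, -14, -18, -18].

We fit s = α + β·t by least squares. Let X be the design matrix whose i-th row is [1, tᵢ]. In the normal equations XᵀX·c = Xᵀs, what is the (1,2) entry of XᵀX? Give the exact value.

Row 1 ↔ basis 1, column 2 ↔ basis t, so (XᵀX)_{1,2} = Σᵢ t = (1)·(-2) + (1)·(3) + (1)·(5) + (1)·(6) + (1)·(9) + (1)·(11) = 32.

32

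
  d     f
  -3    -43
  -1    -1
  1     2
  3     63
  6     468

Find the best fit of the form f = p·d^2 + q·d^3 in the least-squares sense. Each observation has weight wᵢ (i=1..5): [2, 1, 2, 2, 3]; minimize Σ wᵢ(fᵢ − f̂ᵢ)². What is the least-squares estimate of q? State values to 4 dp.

q = 1.9783

From the data, Σwᵢ·d^2·d^2 = 4215, Σwᵢ·d^2·d^3 = 23329, Σwᵢ·d^3·d^3 = 142887.
Moment sums: Σwᵢ·d^2·f = 50907, Σwᵢ·d^3·f = 308993.
Normal equations: [[4215, 23329]; [23329, 142887]]·[p, q]ᵀ = [50907, 308993]ᵀ.
Δ = 4215·142887 − 23329² = 58026464.
p = (50907·142887 − 23329·308993)/58026464 = 16362703/14506616; q = (4215·308993 − 23329·50907)/58026464 = 28699023/14506616.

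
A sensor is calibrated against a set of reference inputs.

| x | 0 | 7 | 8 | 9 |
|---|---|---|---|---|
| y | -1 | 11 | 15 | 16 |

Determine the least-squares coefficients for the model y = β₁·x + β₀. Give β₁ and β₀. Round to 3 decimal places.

β₁ = 1.900, β₀ = -1.150

Compute the Gram sums: Σx·x = 194, Σx = 24, Σ1 = 4.
Moment sums: Σx·y = 341, Σy = 41.
MᵀM·[β₁, β₀]ᵀ = Mᵀy becomes [[194, 24]; [24, 4]]·[β₁, β₀]ᵀ = [341, 41]ᵀ.
Eliminating β₀: 4·(row 1) − 24·(row 2) gives 200·β₁ = 4·341 − 24·41 = 380, so β₁ = 19/10.
Then β₀ = (41 − 24·(19/10))/4 = -23/20.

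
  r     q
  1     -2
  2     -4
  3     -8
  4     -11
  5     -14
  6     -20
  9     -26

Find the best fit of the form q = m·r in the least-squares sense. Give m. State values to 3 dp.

Normal-equation sums: Σr·r = 172.
Right-hand side: Σr·q = -502.
Normal equations: [[172]]·[m]ᵀ = [-502]ᵀ.
m = (-502)/172 = -2.9186.

m = -2.919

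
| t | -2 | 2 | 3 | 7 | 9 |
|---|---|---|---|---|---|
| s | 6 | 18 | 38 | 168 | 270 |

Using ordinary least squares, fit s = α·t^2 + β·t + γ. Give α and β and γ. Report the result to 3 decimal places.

α = 2.966, β = 3.227, γ = 0.548

Sums needed: Σt^2·t^2 = 9075, Σt^2·t = 1099, Σt^2 = 147, Σt·t = 147, Σt = 19, Σ1 = 5.
Right-hand side: Σt^2·s = 30540, Σt·s = 3744, Σs = 500.
So AᵀA·[α, β, γ]ᵀ = Aᵀs: [[9075, 1099, 147]; [1099, 147, 19]; [147, 19, 5]]·[α, β, γ]ᵀ = [30540, 3744, 500]ᵀ.
Solving the 3×3 system (Gaussian elimination) gives α = 117709/39692, β = 128103/39692, γ = 5441/9923.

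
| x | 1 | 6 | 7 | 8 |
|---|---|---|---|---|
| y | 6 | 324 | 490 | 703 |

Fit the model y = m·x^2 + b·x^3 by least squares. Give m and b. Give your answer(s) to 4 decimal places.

m = 3.0814, b = 0.9879

Setting ∂/∂m … = 0 gives: 7794·m + 57352·b = 80672;  57352·m + 426450·b = 597996.
(Σx^2·x^2 = 7794, Σx^2·x^3 = 57352, Σx^3·x^3 = 426450, Σx^2·y = 80672, Σx^3·y = 597996.)
det = 7794·426450 − 57352² = 34499396.
m = (80672·426450 − 57352·597996)/34499396 = 26576952/8624849; b = (7794·597996 − 57352·80672)/34499396 = 8520070/8624849.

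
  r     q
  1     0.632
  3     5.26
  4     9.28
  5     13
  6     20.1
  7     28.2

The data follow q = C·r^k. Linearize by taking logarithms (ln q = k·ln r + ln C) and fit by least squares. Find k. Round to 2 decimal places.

With ln qᵢ as the transformed response and ln rᵢ as the regressor:
XᵀX = [[12.7160, 7.8320]; [7.8320, 6]], rhs = [20.9150, 12.3341]ᵀ  (here Σln r = 7.8320, Σ(ln r)² = 12.7160, Σln q = 12.3341, Σln r·ln q = 20.9150).
Δ = 12.7160·6 − (7.8320)² = 14.9557; k = (20.9150·6 − 7.8320·12.3341)/14.9557 = 1.93165, ln C = (12.7160·12.3341 − 7.8320·20.9150)/14.9557 = -0.46577.

k = 1.93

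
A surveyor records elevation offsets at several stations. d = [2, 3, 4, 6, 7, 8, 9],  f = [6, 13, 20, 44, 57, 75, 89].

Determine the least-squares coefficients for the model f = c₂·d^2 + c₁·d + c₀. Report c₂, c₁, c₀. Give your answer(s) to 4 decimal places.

c₂ = 0.8561, c₁ = 2.6591, c₀ = -3.0606

The normal equations are: 14707·c₂ + 1899·c₁ + 259·c₀ = 16847;  1899·c₂ + 259·c₁ + 39·c₀ = 2195;  259·c₂ + 39·c₁ + 7·c₀ = 304.
(Σd^2·d^2 = 14707, Σd^2·d = 1899, Σd^2 = 259, Σd·d = 259, Σd = 39, Σ1 = 7, Σd^2·f = 16847, Σd·f = 2195, Σf = 304.)
Row-reducing yields c₂ = 113/132, c₁ = 117/44, c₀ = -101/33.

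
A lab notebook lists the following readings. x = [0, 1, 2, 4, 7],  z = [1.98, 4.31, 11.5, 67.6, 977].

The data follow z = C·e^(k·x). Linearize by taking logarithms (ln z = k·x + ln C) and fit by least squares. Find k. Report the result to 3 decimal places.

k = 0.892

With ln zᵢ as the transformed response and xᵢ as the regressor:
Over the data: Σx = 14.0000, Σ(x)² = 70.0000, Σln z = 15.6845, Σx·ln z = 71.3915.
Normal system: [[70.0000, 14.0000]; [14.0000, 5]]·[k, ln C]ᵀ = [71.3915, 15.6845]ᵀ.
Solving (det = 154.0000): k = 0.89204, ln C = 0.63917.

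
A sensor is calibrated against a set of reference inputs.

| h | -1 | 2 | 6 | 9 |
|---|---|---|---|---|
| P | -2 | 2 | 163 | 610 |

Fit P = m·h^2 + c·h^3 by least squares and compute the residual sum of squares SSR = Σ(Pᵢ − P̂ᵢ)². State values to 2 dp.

SSR = 0.24

With design matrix A, AᵀA = [[7874, 66856]; [66856, 578162]] and AᵀP = [55284, 479916]ᵀ.
Eliminating c: 578162·(row 1) − 66856·(row 2) gives 82722852·m = 578162·55284 − 66856·479916 = -122156088, so m = -10179674/6893571.
Then c = (479916 − 66856·(-10179674/6893571))/578162 = 6899290/6893571.
Residuals: 1097274/2297857, -229494/2297857, -42101/2297857, 16498/2297857; SSR = 547781/2297857.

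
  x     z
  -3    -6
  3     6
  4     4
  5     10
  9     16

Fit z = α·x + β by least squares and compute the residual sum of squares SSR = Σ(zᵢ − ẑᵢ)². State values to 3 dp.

SSR = 10.755

From the data, Σx·x = 140, Σx = 18, Σ1 = 5.
Right-hand side: Σx·z = 246, Σz = 30.
So MᵀM·[α, β]ᵀ = Mᵀz: [[140, 18]; [18, 5]]·[α, β]ᵀ = [246, 30]ᵀ.
Determinant 140·5 − 18² = 376.
α = (246·5 − 18·30)/376 = 345/188; β = (140·30 − 18·246)/376 = -57/94.
Residuals: 21/188, 207/188, -257/94, 269/188, 17/188; SSR = 1011/94.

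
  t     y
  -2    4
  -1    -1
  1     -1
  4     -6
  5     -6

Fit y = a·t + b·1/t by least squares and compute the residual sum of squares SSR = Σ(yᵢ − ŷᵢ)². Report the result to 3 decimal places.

SSR = 6.239

Sums needed: Σt·t = 47, Σt·1/t = 5, Σ1/t·1/t = 941/400.
And Σt·y = -62, Σ1/t·y = -47/10.
So XᵀX·[a, b]ᵀ = Xᵀy: [[47, 5]; [5, 941/400]]·[a, b]ᵀ = [-62, -47/10]ᵀ.
Eliminating b: (941/400)·(row 1) − 5·(row 2) gives (34227/400)·a = (941/400)·(-62) − 5·(-47/10) = -24471/200, so a = -5438/3803.
Then b = ((-47/10) − 5·(-5438/3803))/(941/400) = 3960/3803.
Residuals: 6316/3803, -5281/3803, -2325/3803, -2056/3803, 3580/3803; SSR = 23726/3803.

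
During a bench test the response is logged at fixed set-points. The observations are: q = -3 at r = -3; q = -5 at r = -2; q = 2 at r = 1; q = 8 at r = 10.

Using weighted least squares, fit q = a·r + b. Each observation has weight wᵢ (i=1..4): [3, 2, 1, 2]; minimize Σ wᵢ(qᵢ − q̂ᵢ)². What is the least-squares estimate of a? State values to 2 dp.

The normal system XᵀWX·[a, b]ᵀ = XᵀWq is [[236, 8]; [8, 8]]·[a, b]ᵀ = [209, -1]ᵀ.
det = 236·8 − 8² = 1824.
a = (209·8 − 8·(-1))/1824 = 35/38; b = (236·(-1) − 8·209)/1824 = -159/152.

a = 0.92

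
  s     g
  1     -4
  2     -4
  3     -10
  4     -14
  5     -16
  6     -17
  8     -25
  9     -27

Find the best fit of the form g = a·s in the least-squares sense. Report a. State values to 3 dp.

Forming MᵀM = [[236]] and Mᵀg = [-723]ᵀ gives MᵀM·[a]ᵀ = Mᵀg.
a = (-723)/236 = -3.06356.

a = -3.064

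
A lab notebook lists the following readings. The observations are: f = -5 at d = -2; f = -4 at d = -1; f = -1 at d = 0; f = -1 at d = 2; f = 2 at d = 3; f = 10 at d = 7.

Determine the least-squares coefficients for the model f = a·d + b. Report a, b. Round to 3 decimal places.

a = 1.617, b = -2.259

Compute the Gram sums: Σd·d = 67, Σd = 9, Σ1 = 6.
Moment sums: Σd·f = 88, Σf = 1.
Normal equations: [[67, 9]; [9, 6]]·[a, b]ᵀ = [88, 1]ᵀ.
Determinant 67·6 − 9² = 321.
a = (88·6 − 9·1)/321 = 173/107; b = (67·1 − 9·88)/321 = -725/321.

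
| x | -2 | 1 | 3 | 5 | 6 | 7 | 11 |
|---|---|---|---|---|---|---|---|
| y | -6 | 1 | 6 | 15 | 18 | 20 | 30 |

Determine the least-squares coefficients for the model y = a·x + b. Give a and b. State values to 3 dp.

a = 2.897, b = -0.828

Normal-equation sums: Σx·x = 245, Σx = 31, Σ1 = 7.
And Σx·y = 684, Σy = 84.
Normal equations: [[245, 31]; [31, 7]]·[a, b]ᵀ = [684, 84]ᵀ.
Eliminating b: 7·(row 1) − 31·(row 2) gives 754·a = 7·684 − 31·84 = 2184, so a = 84/29.
Then b = (84 − 31·(84/29))/7 = -24/29.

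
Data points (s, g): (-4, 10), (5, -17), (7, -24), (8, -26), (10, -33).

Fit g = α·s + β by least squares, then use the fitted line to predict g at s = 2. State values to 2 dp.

ĝ = -8.22

MᵀM·[α, β]ᵀ = Mᵀg reads: 254·α + 26·β = -831;  26·α + 5·β = -90.
Eliminating β: 5·(row 1) − 26·(row 2) gives 594·α = 5·(-831) − 26·(-90) = -1815, so α = -55/18.
Then β = ((-90) − 26·(-55/18))/5 = -19/9.
At s = 2: ĝ = (-55/18)·(2) + (-19/9)·(1) = -74/9.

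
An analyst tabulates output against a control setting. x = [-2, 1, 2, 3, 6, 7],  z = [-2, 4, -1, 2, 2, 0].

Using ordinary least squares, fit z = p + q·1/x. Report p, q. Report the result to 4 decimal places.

p = -0.1019, q = 3.4155

Sums needed: Σ1 = 6, Σ1/x = 23/14, Σ1/x·1/x = 2927/1764.
Right-hand side: Σz = 5, Σ1/x·z = 11/2.
Eliminating q: (2927/1764)·(row 1) − (23/14)·(row 2) gives (4267/588)·p = (2927/1764)·5 − (23/14)·(11/2) = -326/441, so p = -1304/12801.
Then q = ((11/2) − (23/14)·(-1304/12801))/(2927/1764) = 14574/4267.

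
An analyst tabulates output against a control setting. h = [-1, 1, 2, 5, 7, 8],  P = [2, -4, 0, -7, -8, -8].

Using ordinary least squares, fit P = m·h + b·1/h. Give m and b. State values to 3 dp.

Sums needed: Σh·h = 144, Σh·1/h = 6, Σ1/h·1/h = 182361/78400.
And Σh·P = -161, Σ1/h·P = -334/35.
Eliminating b: (182361/78400)·(row 1) − 6·(row 2) gives (1464849/4900)·m = (182361/78400)·(-161) − 6·(-334/35) = -3553023/11200, so m = -8290387/7812528.
Then b = ((-334/35) − 6·(-8290387/7812528))/(182361/78400) = -666680/488283.

m = -1.061, b = -1.365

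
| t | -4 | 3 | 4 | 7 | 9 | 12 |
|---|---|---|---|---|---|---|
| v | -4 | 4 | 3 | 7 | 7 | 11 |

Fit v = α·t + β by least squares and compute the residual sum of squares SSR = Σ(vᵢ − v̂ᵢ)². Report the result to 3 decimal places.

SSR = 3.948

Entries of AᵀA: Σt·t = 315, Σt = 31, Σ1 = 6.
And Σt·v = 284, Σv = 28.
Δ = 315·6 − 31² = 929.
α = (284·6 − 31·28)/929 = 836/929; β = (315·28 − 31·284)/929 = 16/929.
Residuals: -388/929, 1192/929, -573/929, 635/929, -1037/929, 171/929; SSR = 3668/929.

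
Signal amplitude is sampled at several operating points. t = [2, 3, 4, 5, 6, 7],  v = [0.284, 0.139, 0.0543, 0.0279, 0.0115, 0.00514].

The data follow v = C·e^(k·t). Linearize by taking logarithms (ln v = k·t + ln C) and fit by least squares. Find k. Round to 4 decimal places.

k = -0.8058

With ln vᵢ as the transformed response and tᵢ as the regressor:
Σt = 27.0000, Σ(t)² = 139.0000, Σln v = -19.4605, Σt·ln v = -101.6733.
Equations: 139.0000·k + 27.0000·ln C = -101.6733;  27.0000·k + 6·ln C = -19.4605.
Solving (det = 105.0000): k = -0.80577, ln C = 0.38253.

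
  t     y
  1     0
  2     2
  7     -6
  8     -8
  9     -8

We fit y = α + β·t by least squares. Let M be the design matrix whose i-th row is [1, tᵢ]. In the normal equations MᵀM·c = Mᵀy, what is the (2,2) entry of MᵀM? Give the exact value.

Row 2 ↔ basis t, column 2 ↔ basis t, so (MᵀM)_{2,2} = Σᵢ (t)·(t) = (1)·(1) + (2)·(2) + (7)·(7) + (8)·(8) + (9)·(9) = 199.

199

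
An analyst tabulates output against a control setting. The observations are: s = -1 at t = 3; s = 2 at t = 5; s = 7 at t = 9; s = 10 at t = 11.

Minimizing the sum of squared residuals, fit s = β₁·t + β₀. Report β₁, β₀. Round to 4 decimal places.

β₁ = 1.3500, β₀ = -4.9500

Setting ∂/∂β₁ … = 0 gives: 236·β₁ + 28·β₀ = 180;  28·β₁ + 4·β₀ = 18.
Δ = 236·4 − 28² = 160.
β₁ = (180·4 − 28·18)/160 = 27/20; β₀ = (236·18 − 28·180)/160 = -99/20.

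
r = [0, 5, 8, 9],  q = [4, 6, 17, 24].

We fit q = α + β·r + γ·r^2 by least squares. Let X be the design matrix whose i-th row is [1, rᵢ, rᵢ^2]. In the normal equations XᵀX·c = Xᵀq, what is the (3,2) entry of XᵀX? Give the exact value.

1366

Row 3 ↔ basis r^2, column 2 ↔ basis r, so (XᵀX)_{3,2} = Σᵢ (r^2)·(r) = (0)·(0) + (25)·(5) + (64)·(8) + (81)·(9) = 1366.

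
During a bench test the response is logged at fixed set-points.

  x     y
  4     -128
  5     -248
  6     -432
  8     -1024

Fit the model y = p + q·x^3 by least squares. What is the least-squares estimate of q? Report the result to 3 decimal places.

q = -2.002

Normal-equation sums: Σ1 = 4, Σx^3 = 917, Σx^3·x^3 = 328521.
And Σy = -1832, Σx^3·y = -656792.
Eliminating q: 328521·(row 1) − 917·(row 2) gives 473195·p = 328521·(-1832) − 917·(-656792) = 427792, so p = 427792/473195.
Then q = ((-656792) − 917·(427792/473195))/328521 = -947224/473195.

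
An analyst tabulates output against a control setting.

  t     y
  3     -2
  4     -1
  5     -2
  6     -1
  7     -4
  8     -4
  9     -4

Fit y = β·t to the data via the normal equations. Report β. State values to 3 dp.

Compute the Gram sums: Σt·t = 280.
Right-hand side: Σt·y = -122.
So MᵀM·[β]ᵀ = Mᵀy: [[280]]·[β]ᵀ = [-122]ᵀ.
Hence β = -122 / 280 ≈ -0.435714.

β = -0.436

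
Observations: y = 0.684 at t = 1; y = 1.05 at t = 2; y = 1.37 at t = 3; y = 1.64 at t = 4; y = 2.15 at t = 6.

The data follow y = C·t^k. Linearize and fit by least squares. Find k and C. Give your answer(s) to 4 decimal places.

Taking logs, ln y = k·ln t + ln C, so regress ln y on ln t.
AᵀA = [[6.8196, 4.9698]; [4.9698, 5]], rhs = [2.4370, 1.2440]ᵀ  (here Σln t = 4.9698, Σ(ln t)² = 6.8196, Σln y = 1.2440, Σln t·ln y = 2.4370).
Solving (det = 9.3990): k = 0.63865, ln C = -0.38600, so C = exp(-0.38600) = 0.67977.

k = 0.6387, C = 0.6798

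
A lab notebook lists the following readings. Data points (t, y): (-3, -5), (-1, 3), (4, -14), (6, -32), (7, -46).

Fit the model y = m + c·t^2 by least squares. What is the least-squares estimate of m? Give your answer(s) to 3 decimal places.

The normal equations are: 5·m + 111·c = -94;  111·m + 4035·c = -3672.
(Σ1 = 5, Σt^2 = 111, Σt^2·t^2 = 4035, Σy = -94, Σt^2·y = -3672.)
det = 5·4035 − 111² = 7854.
m = ((-94)·4035 − 111·(-3672))/7854 = 4717/1309; c = (5·(-3672) − 111·(-94))/7854 = -1321/1309.

m = 3.604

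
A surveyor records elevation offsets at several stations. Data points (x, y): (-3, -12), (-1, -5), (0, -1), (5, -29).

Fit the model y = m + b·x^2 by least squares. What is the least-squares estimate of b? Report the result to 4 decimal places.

Normal-equation sums: Σ1 = 4, Σx^2 = 35, Σx^2·x^2 = 707.
Right-hand side: Σy = -47, Σx^2·y = -838.
AᵀA·[m, b]ᵀ = Aᵀy becomes [[4, 35]; [35, 707]]·[m, b]ᵀ = [-47, -838]ᵀ.
Eliminating b: 707·(row 1) − 35·(row 2) gives 1603·m = 707·(-47) − 35·(-838) = -3899, so m = -557/229.
Then b = ((-838) − 35·(-557/229))/707 = -1707/1603.

b = -1.0649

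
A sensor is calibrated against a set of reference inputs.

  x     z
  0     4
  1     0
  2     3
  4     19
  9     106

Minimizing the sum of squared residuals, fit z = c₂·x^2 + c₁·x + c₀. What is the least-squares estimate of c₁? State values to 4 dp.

Entries of MᵀM: Σx^2·x^2 = 6834, Σx^2·x = 802, Σx^2 = 102, Σx·x = 102, Σx = 16, Σ1 = 5.
Moment sums: Σx^2·z = 8902, Σx·z = 1036, Σz = 132.
So MᵀM·[c₂, c₁, c₀]ᵀ = Mᵀz: [[6834, 802, 102]; [802, 102, 16]; [102, 16, 5]]·[c₂, c₁, c₀]ᵀ = [8902, 1036, 132]ᵀ.
Inverting the 3×3 Gram matrix, [c₂, c₁, c₀]ᵀ = [29499/19084, -45665/19084, 24083/9542]ᵀ.

c₁ = -2.3928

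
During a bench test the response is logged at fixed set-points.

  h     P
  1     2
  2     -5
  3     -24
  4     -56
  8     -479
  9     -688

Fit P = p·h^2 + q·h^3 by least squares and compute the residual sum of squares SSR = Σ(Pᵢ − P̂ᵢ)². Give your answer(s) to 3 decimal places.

Normal-equation sums: Σh^2·h^2 = 11011, Σh^2·h^3 = 93117, Σh^3·h^3 = 798475.
For AᵀP: Σh^2·P = -87514, Σh^3·P = -751070.
So AᵀA·[p, q]ᵀ = AᵀP: [[11011, 93117]; [93117, 798475]]·[p, q]ᵀ = [-87514, -751070]ᵀ.
det = 11011·798475 − 93117² = 121232536.
p = ((-87514)·798475 − 93117·(-751070))/121232536 = 7455505/15154067; q = (11011·(-751070) − 93117·(-87514))/121232536 = -15123829/15154067.
Residuals: 37976458/15154067, 15398277/15154067, -22453770/15154067, 9224/15154067, 7450035/15154067, -4622660/15154067; SSR = 149158782/15154067.

SSR = 9.843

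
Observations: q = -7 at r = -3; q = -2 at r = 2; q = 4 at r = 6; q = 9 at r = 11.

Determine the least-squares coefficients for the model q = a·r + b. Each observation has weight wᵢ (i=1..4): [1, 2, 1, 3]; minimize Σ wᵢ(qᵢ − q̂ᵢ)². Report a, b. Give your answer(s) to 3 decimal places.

a = 1.172, b = -3.841

Normal-equation sums: Σwᵢ·r·r = 416, Σwᵢ·r = 40, Σwᵢ·1 = 7.
Right-hand side: Σwᵢ·r·q = 334, Σwᵢ·q = 20.
AᵀWA·[a, b]ᵀ = AᵀWq becomes [[416, 40]; [40, 7]]·[a, b]ᵀ = [334, 20]ᵀ.
det = 416·7 − 40² = 1312.
a = (334·7 − 40·20)/1312 = 769/656; b = (416·20 − 40·334)/1312 = -315/82.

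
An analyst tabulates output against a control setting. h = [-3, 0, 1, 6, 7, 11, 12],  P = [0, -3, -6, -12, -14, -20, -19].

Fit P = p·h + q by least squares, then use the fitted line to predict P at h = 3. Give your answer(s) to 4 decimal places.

P̂ = -8.0499

Entries of AᵀA: Σh·h = 360, Σh = 34, Σ1 = 7.
And Σh·P = -624, ΣP = -74.
AᵀA·[p, q]ᵀ = AᵀP becomes [[360, 34]; [34, 7]]·[p, q]ᵀ = [-624, -74]ᵀ.
Δ = 360·7 − 34² = 1364.
p = ((-624)·7 − 34·(-74))/1364 = -463/341; q = (360·(-74) − 34·(-624))/1364 = -1356/341.
At h = 3: P̂ = (-463/341)·(3) + (-1356/341)·(1) = -2745/341.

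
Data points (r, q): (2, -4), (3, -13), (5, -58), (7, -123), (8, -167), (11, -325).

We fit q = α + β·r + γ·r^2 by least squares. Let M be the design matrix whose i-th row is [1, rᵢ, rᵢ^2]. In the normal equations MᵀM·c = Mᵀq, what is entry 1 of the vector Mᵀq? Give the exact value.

-690

Entry 1 ↔ basis 1, so (Mᵀq)_{1} = Σᵢ qᵢ = (1)·(-4) + (1)·(-13) + (1)·(-58) + (1)·(-123) + (1)·(-167) + (1)·(-325) = -690.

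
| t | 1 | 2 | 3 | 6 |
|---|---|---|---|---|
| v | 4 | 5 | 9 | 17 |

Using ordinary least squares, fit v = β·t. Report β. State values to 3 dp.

β = 2.860

With design matrix M, MᵀM = [[50]] and Mᵀv = [143]ᵀ.
Hence β = 143 / 50 ≈ 2.86.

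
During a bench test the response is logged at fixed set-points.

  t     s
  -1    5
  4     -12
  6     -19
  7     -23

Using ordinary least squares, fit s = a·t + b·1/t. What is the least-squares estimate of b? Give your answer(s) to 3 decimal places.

b = -1.667

Normal-equation sums: Σt·t = 102, Σt·1/t = 4, Σ1/t·1/t = 7837/7056.
Moment sums: Σt·s = -328, Σ1/t·s = -607/42.
So MᵀM·[a, b]ᵀ = Mᵀs: [[102, 4]; [4, 7837/7056]]·[a, b]ᵀ = [-328, -607/42]ᵀ.
Eliminating b: (7837/7056)·(row 1) − 4·(row 2) gives (114413/1176)·a = (7837/7056)·(-328) − 4·(-607/42) = -270329/882, so a = -1081316/343239.
Then b = ((-607/42) − 4·(-1081316/343239))/(7837/7056) = -190680/114413.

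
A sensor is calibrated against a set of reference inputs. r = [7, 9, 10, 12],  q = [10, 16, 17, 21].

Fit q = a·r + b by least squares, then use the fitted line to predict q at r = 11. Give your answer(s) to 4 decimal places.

q̂ = 19.2308

Setting ∂/∂a … = 0 gives: 374·a + 38·b = 636;  38·a + 4·b = 64.
Eliminating b: 4·(row 1) − 38·(row 2) gives 52·a = 4·636 − 38·64 = 112, so a = 28/13.
Then b = (64 − 38·(28/13))/4 = -58/13.
At r = 11: q̂ = (28/13)·(11) + (-58/13)·(1) = 250/13.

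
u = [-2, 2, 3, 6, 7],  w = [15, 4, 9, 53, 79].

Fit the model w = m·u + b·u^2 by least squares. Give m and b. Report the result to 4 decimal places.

m = -3.1164, b = 2.0373

Sums needed: Σu·u = 102, Σu·u^2 = 586, Σu^2·u^2 = 3810.
And Σu·w = 876, Σu^2·w = 5936.
So MᵀM·[m, b]ᵀ = Mᵀw: [[102, 586]; [586, 3810]]·[m, b]ᵀ = [876, 5936]ᵀ.
Eliminating b: 3810·(row 1) − 586·(row 2) gives 45224·m = 3810·876 − 586·5936 = -140936, so m = -17617/5653.
Then b = (5936 − 586·(-17617/5653))/3810 = 11517/5653.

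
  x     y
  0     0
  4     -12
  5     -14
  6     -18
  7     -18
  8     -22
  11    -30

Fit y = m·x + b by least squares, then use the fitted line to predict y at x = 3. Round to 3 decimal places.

ŷ = -8.613

MᵀM·[m, b]ᵀ = Mᵀy reads: 311·m + 41·b = -858;  41·m + 7·b = -114.
(Σx·x = 311, Σx = 41, Σ1 = 7, Σx·y = -858, Σy = -114.)
Determinant 311·7 − 41² = 496.
m = ((-858)·7 − 41·(-114))/496 = -333/124; b = (311·(-114) − 41·(-858))/496 = -69/124.
At x = 3: ŷ = (-333/124)·(3) + (-69/124)·(1) = -267/31.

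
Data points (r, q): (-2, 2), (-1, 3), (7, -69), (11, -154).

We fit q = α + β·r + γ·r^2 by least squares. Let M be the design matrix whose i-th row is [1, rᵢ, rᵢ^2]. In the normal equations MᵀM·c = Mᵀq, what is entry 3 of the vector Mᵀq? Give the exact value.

Entry 3 ↔ basis r^2, so (Mᵀq)_{3} = Σᵢ (r^2)·qᵢ = (4)·(2) + (1)·(3) + (49)·(-69) + (121)·(-154) = -22004.

-22004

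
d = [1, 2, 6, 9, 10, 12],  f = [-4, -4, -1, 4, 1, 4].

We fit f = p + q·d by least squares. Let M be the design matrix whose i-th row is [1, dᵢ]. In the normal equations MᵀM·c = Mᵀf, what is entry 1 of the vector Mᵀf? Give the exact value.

Entry 1 ↔ basis 1, so (Mᵀf)_{1} = Σᵢ fᵢ = (1)·(-4) + (1)·(-4) + (1)·(-1) + (1)·(4) + (1)·(1) + (1)·(4) = 0.

0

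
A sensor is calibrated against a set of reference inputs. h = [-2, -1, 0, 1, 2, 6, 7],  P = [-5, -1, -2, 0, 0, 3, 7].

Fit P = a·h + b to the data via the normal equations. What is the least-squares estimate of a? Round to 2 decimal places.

a = 1.05

Sums needed: Σh·h = 95, Σh = 13, Σ1 = 7.
Moment sums: Σh·P = 78, ΣP = 2.
So XᵀX·[a, b]ᵀ = XᵀP: [[95, 13]; [13, 7]]·[a, b]ᵀ = [78, 2]ᵀ.
Eliminating b: 7·(row 1) − 13·(row 2) gives 496·a = 7·78 − 13·2 = 520, so a = 65/62.
Then b = (2 − 13·(65/62))/7 = -103/62.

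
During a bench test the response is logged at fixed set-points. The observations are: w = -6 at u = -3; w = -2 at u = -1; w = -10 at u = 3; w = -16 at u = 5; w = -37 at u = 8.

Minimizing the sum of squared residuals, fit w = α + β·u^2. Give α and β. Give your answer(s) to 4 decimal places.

With design matrix X, XᵀX = [[5, 108]; [108, 4884]] and Xᵀw = [-71, -2914]ᵀ.
Determinant 5·4884 − 108² = 12756.
α = ((-71)·4884 − 108·(-2914))/12756 = -2671/1063; β = (5·(-2914) − 108·(-71))/12756 = -3451/6378.

α = -2.5127, β = -0.5411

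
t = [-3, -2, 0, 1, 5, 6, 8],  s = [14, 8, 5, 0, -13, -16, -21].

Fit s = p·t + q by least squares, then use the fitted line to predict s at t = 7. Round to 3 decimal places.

From the data, Σt·t = 139, Σt = 15, Σ1 = 7.
And Σt·s = -387, Σs = -23.
AᵀA·[p, q]ᵀ = Aᵀs becomes [[139, 15]; [15, 7]]·[p, q]ᵀ = [-387, -23]ᵀ.
Eliminating q: 7·(row 1) − 15·(row 2) gives 748·p = 7·(-387) − 15·(-23) = -2364, so p = -591/187.
Then q = ((-23) − 15·(-591/187))/7 = 652/187.
At t = 7: ŝ = (-591/187)·(7) + (652/187)·(1) = -205/11.

ŝ = -18.636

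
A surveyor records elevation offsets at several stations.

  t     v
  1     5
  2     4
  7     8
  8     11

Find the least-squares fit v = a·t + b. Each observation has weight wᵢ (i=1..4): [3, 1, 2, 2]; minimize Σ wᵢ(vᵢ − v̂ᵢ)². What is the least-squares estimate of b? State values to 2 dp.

Normal-equation sums: Σwᵢ·t·t = 233, Σwᵢ·t = 35, Σwᵢ·1 = 8.
And Σwᵢ·t·v = 311, Σwᵢ·v = 57.
Normal equations: [[233, 35]; [35, 8]]·[a, b]ᵀ = [311, 57]ᵀ.
Δ = 233·8 − 35² = 639.
a = (311·8 − 35·57)/639 = 493/639; b = (233·57 − 35·311)/639 = 2396/639.

b = 3.75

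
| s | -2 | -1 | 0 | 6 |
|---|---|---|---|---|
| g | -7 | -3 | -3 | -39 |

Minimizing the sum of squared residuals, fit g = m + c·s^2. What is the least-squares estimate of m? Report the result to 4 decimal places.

From the data, Σ1 = 4, Σs^2 = 41, Σs^2·s^2 = 1313.
Moment sums: Σg = -52, Σs^2·g = -1435.
det = 4·1313 − 41² = 3571.
m = ((-52)·1313 − 41·(-1435))/3571 = -9441/3571; c = (4·(-1435) − 41·(-52))/3571 = -3608/3571.

m = -2.6438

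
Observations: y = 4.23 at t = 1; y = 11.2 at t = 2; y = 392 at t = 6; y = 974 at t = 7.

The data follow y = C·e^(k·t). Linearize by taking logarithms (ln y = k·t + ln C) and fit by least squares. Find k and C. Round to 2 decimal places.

With ln yᵢ as the transformed response and tᵢ as the regressor:
Σt = 16.0000, Σ(t)² = 90.0000, Σln y = 16.7108, Σt·ln y = 90.2715.
Normal system: [[90.0000, 16.0000]; [16.0000, 4]]·[k, ln C]ᵀ = [90.2715, 16.7108]ᵀ.
Δ = 90.0000·4 − (16.0000)² = 104.0000; k = (90.2715·4 − 16.0000·16.7108)/104.0000 = 0.90109, ln C = (90.0000·16.7108 − 16.0000·90.2715)/104.0000 = 0.57334, so C = exp(0.57334) = 1.77418.

k = 0.90, C = 1.77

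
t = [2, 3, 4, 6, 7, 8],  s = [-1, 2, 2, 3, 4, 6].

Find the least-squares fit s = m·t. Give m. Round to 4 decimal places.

With design matrix M, MᵀM = [[178]] and Mᵀs = [106]ᵀ.
Hence m = 106 / 178 ≈ 0.595506.

m = 0.5955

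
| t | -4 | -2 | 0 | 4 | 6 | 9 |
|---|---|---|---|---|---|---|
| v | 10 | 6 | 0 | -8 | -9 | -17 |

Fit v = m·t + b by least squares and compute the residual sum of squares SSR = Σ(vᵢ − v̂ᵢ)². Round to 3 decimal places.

Sums needed: Σt·t = 153, Σt = 13, Σ1 = 6.
And Σt·v = -291, Σv = -18.
Determinant 153·6 − 13² = 749.
m = ((-291)·6 − 13·(-18))/749 = -216/107; b = (153·(-18) − 13·(-291))/749 = 147/107.
Residuals: 59/107, 63/107, -147/107, -139/107, 186/107, -22/107; SSR = 780/107.

SSR = 7.290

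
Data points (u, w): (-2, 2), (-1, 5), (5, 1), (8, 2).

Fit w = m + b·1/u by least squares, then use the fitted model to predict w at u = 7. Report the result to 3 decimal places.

Forming MᵀM = [[4, -47/40]; [-47/40, 2089/1600]] and Mᵀw = [10, -111/20]ᵀ gives MᵀM·[m, b]ᵀ = Mᵀw.
Eliminating b: (2089/1600)·(row 1) − (-47/40)·(row 2) gives (6147/1600)·m = (2089/1600)·10 − (-47/40)·(-111/20) = 1307/200, so m = 10456/6147.
Then b = ((-111/20) − (-47/40)·(10456/6147))/(2089/1600) = -16720/6147.
At u = 7: ŵ = (10456/6147)·(1) + (-16720/6147)·(1/7) = 18824/14343.

ŵ = 1.312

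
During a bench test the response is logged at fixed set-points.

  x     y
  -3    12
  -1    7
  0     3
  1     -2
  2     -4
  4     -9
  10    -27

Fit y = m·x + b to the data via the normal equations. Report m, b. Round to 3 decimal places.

Sums needed: Σx·x = 131, Σx = 13, Σ1 = 7.
Right-hand side: Σx·y = -359, Σy = -20.
Eliminating b: 7·(row 1) − 13·(row 2) gives 748·m = 7·(-359) − 13·(-20) = -2253, so m = -2253/748.
Then b = ((-20) − 13·(-2253/748))/7 = 2047/748.

m = -3.012, b = 2.737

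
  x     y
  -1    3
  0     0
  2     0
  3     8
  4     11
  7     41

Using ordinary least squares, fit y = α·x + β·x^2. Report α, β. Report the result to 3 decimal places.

Entries of AᵀA: Σx·x = 79, Σx·x^2 = 441, Σx^2·x^2 = 2755.
Moment sums: Σx·y = 352, Σx^2·y = 2260.
So AᵀA·[α, β]ᵀ = Aᵀy: [[79, 441]; [441, 2755]]·[α, β]ᵀ = [352, 2260]ᵀ.
Δ = 79·2755 − 441² = 23164.
α = (352·2755 − 441·2260)/23164 = -6725/5791; β = (79·2260 − 441·352)/23164 = 5827/5791.

α = -1.161, β = 1.006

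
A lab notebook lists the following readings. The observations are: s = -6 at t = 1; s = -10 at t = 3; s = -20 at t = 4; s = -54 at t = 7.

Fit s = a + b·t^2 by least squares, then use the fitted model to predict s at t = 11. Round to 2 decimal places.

ŝ = -127.95

Entries of XᵀX: Σ1 = 4, Σt^2 = 75, Σt^2·t^2 = 2739.
Right-hand side: Σs = -90, Σt^2·s = -3062.
XᵀX·[a, b]ᵀ = Xᵀs becomes [[4, 75]; [75, 2739]]·[a, b]ᵀ = [-90, -3062]ᵀ.
Eliminating b: 2739·(row 1) − 75·(row 2) gives 5331·a = 2739·(-90) − 75·(-3062) = -16860, so a = -5620/1777.
Then b = ((-3062) − 75·(-5620/1777))/2739 = -5498/5331.
At t = 11: ŝ = (-5620/1777)·(1) + (-5498/5331)·(121) = -682118/5331.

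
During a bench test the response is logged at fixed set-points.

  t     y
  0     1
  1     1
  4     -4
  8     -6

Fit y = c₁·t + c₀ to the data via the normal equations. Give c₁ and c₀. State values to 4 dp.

Compute the Gram sums: Σt·t = 81, Σt = 13, Σ1 = 4.
And Σt·y = -63, Σy = -8.
Normal equations: [[81, 13]; [13, 4]]·[c₁, c₀]ᵀ = [-63, -8]ᵀ.
Determinant 81·4 − 13² = 155.
c₁ = ((-63)·4 − 13·(-8))/155 = -148/155; c₀ = (81·(-8) − 13·(-63))/155 = 171/155.

c₁ = -0.9548, c₀ = 1.1032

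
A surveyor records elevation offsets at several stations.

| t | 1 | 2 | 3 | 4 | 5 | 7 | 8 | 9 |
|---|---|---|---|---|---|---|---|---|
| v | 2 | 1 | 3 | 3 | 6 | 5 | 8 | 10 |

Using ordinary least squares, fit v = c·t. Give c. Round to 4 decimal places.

Normal-equation sums: Σt·t = 249.
And Σt·v = 244.
Normal equations: [[249]]·[c]ᵀ = [244]ᵀ.
c = 244/249 = 0.97992.

c = 0.9799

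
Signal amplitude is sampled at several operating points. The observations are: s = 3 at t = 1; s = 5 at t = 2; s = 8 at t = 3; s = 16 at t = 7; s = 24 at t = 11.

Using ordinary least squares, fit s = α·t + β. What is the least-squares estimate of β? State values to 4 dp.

With design matrix M, MᵀM = [[184, 24]; [24, 5]] and Mᵀs = [413, 56]ᵀ.
Determinant 184·5 − 24² = 344.
α = (413·5 − 24·56)/344 = 721/344; β = (184·56 − 24·413)/344 = 49/43.

β = 1.1395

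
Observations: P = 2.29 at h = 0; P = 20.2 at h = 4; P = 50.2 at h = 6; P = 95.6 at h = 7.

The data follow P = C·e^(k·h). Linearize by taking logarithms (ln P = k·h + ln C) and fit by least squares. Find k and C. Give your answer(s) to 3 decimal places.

k = 0.526, C = 2.322

With ln Pᵢ as the transformed response and hᵢ as the regressor:
Σh = 17.0000, Σ(h)² = 101.0000, Σln P = 12.3104, Σh·ln P = 67.4400.
Normal system: [[101.0000, 17.0000]; [17.0000, 4]]·[k, ln C]ᵀ = [67.4400, 12.3104]ᵀ.
Δ = 101.0000·4 − (17.0000)² = 115.0000; k = (67.4400·4 − 17.0000·12.3104)/115.0000 = 0.52594, ln C = (101.0000·12.3104 − 17.0000·67.4400)/115.0000 = 0.84237, so C = exp(0.84237) = 2.32185.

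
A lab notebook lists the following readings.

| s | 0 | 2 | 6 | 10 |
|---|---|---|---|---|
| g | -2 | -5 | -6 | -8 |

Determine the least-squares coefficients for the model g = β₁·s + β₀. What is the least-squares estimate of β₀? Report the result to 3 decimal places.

XᵀX·[β₁, β₀]ᵀ = Xᵀg reads: 140·β₁ + 18·β₀ = -126;  18·β₁ + 4·β₀ = -21.
(Σs·s = 140, Σs = 18, Σ1 = 4, Σs·g = -126, Σg = -21.)
Eliminating β₀: 4·(row 1) − 18·(row 2) gives 236·β₁ = 4·(-126) − 18·(-21) = -126, so β₁ = -63/118.
Then β₀ = ((-21) − 18·(-63/118))/4 = -168/59.

β₀ = -2.847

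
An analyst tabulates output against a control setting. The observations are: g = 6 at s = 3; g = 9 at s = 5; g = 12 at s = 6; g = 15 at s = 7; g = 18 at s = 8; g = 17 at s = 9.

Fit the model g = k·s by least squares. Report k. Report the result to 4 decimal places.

k = 2.0341

Compute the Gram sums: Σs·s = 264.
For Xᵀg: Σs·g = 537.
So XᵀX·[k]ᵀ = Xᵀg: [[264]]·[k]ᵀ = [537]ᵀ.
Hence k = 537 / 264 ≈ 2.03409.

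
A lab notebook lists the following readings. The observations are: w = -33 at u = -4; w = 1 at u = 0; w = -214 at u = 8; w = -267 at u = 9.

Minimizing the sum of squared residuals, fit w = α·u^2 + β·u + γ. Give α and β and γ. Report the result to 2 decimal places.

α = -2.94, β = -3.30, γ = 0.94

Forming MᵀM = [[10913, 1177, 161]; [1177, 161, 13]; [161, 13, 4]] and Mᵀw = [-35851, -3983, -513]ᵀ gives MᵀM·[α, β, γ]ᵀ = Mᵀw.
Solving the 3×3 system (Gaussian elimination) gives α = -19427/6600, β = -108781/33000, γ = 2581/2750.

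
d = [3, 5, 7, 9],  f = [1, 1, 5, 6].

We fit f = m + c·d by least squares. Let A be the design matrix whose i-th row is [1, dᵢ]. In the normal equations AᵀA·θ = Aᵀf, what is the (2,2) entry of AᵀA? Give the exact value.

Row 2 ↔ basis d, column 2 ↔ basis d, so (AᵀA)_{2,2} = Σᵢ (d)·(d) = (3)·(3) + (5)·(5) + (7)·(7) + (9)·(9) = 164.

164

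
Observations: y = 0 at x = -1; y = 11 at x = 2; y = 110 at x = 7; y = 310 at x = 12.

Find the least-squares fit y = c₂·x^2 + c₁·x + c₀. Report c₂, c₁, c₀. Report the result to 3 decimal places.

Sums needed: Σx^2·x^2 = 23154, Σx^2·x = 2078, Σx^2 = 198, Σx·x = 198, Σx = 20, Σ1 = 4.
Right-hand side: Σx^2·y = 50074, Σx·y = 4512, Σy = 431.
AᵀA·[c₂, c₁, c₀]ᵀ = Aᵀy becomes [[23154, 2078, 198]; [2078, 198, 20]; [198, 20, 4]]·[c₂, c₁, c₀]ᵀ = [50074, 4512, 431]ᵀ.
Row-reducing yields c₂ = 50411/24970, c₁ = 40889/24970, c₀ = -4636/12485.

c₂ = 2.019, c₁ = 1.638, c₀ = -0.371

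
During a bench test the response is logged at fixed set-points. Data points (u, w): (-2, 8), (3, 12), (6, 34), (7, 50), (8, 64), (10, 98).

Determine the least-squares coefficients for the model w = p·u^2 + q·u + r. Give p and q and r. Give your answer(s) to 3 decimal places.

p = 0.991, q = -0.427, r = 3.343

Compute the Gram sums: Σu^2·u^2 = 17890, Σu^2·u = 2090, Σu^2 = 262, Σu·u = 262, Σu = 32, Σ1 = 6.
Right-hand side: Σu^2·w = 17710, Σu·w = 2066, Σw = 266.
MᵀM·[p, q, r]ᵀ = Mᵀw becomes [[17890, 2090, 262]; [2090, 262, 32]; [262, 32, 6]]·[p, q, r]ᵀ = [17710, 2066, 266]ᵀ.
Solving the 3×3 system (Gaussian elimination) gives p = 27065/27313, q = -11676/27313, r = 91310/27313.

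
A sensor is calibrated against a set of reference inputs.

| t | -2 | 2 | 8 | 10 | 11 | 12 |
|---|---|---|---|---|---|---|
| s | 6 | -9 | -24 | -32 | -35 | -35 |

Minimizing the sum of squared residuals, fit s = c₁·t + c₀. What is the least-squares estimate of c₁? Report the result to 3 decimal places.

Sums needed: Σt·t = 437, Σt = 41, Σ1 = 6.
Right-hand side: Σt·s = -1347, Σs = -129.
So MᵀM·[c₁, c₀]ᵀ = Mᵀs: [[437, 41]; [41, 6]]·[c₁, c₀]ᵀ = [-1347, -129]ᵀ.
Eliminating c₀: 6·(row 1) − 41·(row 2) gives 941·c₁ = 6·(-1347) − 41·(-129) = -2793, so c₁ = -2793/941.
Then c₀ = ((-129) − 41·(-2793/941))/6 = -1146/941.

c₁ = -2.968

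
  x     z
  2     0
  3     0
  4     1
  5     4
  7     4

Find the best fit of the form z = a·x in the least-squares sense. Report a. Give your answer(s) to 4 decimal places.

Compute the Gram sums: Σx·x = 103.
Right-hand side: Σx·z = 52.
a = 52/103 = 0.504854.

a = 0.5049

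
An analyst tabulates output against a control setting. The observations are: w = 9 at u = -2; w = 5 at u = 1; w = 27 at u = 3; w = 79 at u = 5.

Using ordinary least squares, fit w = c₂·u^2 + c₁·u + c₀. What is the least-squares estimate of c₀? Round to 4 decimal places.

With design matrix X, XᵀX = [[723, 145, 39]; [145, 39, 7]; [39, 7, 4]] and Xᵀw = [2259, 463, 120]ᵀ.
Inverting the 3×3 Gram matrix, [c₂, c₁, c₀]ᵀ = [883/298, 285/298, -84/149]ᵀ.

c₀ = -0.5638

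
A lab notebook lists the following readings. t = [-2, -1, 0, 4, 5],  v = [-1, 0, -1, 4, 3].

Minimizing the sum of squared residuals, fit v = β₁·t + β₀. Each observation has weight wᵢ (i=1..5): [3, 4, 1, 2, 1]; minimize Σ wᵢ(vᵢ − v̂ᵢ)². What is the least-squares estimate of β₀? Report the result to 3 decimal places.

MᵀWM·[β₁, β₀]ᵀ = MᵀWv reads: 73·β₁ + 3·β₀ = 53;  3·β₁ + 11·β₀ = 7.
(Σwᵢ·t·t = 73, Σwᵢ·t = 3, Σwᵢ·1 = 11, Σwᵢ·t·v = 53, Σwᵢ·v = 7.)
Δ = 73·11 − 3² = 794.
β₁ = (53·11 − 3·7)/794 = 281/397; β₀ = (73·7 − 3·53)/794 = 176/397.

β₀ = 0.443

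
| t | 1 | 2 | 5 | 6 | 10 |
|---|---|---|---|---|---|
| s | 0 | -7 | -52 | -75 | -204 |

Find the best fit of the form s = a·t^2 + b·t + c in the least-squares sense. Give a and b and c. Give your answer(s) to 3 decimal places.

The normal system AᵀA·[a, b, c]ᵀ = Aᵀs is [[11938, 1350, 166]; [1350, 166, 24]; [166, 24, 5]]·[a, b, c]ᵀ = [-24428, -2764, -338]ᵀ.
Row-reducing yields a = -24595/12782, b = -19409/12782, c = 3261/913.

a = -1.924, b = -1.518, c = 3.572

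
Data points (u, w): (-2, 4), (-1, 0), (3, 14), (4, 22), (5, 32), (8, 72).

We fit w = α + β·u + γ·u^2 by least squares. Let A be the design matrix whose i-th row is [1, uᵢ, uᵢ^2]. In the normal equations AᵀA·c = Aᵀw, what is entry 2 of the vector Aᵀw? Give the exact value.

858

Entry 2 ↔ basis u, so (Aᵀw)_{2} = Σᵢ (u)·wᵢ = (-2)·(4) + (-1)·(0) + (3)·(14) + (4)·(22) + (5)·(32) + (8)·(72) = 858.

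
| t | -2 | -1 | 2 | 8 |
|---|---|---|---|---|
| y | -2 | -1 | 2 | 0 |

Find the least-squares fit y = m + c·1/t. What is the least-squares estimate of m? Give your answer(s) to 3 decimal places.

m = 0.209

Forming AᵀA = [[4, -7/8]; [-7/8, 97/64]] and Aᵀy = [-1, 3]ᵀ gives AᵀA·[m, c]ᵀ = Aᵀy.
Δ = 4·(97/64) − (-7/8)² = 339/64.
m = ((-1)·(97/64) − (-7/8)·3)/(339/64) = 71/339; c = (4·3 − (-7/8)·(-1))/(339/64) = 712/339.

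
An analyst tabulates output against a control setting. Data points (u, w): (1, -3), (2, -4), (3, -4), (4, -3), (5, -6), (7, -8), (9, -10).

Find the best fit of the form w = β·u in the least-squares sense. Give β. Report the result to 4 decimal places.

Compute the Gram sums: Σu·u = 185.
For Mᵀw: Σu·w = -211.
So MᵀM·[β]ᵀ = Mᵀw: [[185]]·[β]ᵀ = [-211]ᵀ.
Hence β = -211 / 185 ≈ -1.14054.

β = -1.1405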